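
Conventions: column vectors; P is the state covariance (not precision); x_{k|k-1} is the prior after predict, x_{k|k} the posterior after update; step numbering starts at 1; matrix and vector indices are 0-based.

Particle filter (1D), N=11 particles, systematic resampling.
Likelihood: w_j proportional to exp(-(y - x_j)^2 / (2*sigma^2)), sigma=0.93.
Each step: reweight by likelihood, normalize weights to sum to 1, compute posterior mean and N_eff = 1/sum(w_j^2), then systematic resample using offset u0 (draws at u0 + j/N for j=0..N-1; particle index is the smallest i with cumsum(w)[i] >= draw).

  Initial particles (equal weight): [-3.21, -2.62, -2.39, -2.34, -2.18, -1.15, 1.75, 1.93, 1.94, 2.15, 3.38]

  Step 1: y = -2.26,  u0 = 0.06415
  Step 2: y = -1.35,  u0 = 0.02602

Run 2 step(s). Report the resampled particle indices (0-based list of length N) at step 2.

step 1: w=[0.1188, 0.1858, 0.1983, 0.1995, 0.1995, 0.0982, 0.0000, 0.0000, 0.0000, 0.0000, 0.0000]  mean=-2.3564  Neff=5.6451  idx=[0, 1, 1, 2, 2, 3, 3, 3, 4, 4, 5]
step 2: w=[0.0225, 0.0654, 0.0654, 0.0890, 0.0890, 0.0943, 0.0943, 0.0943, 0.1116, 0.1116, 0.1624]  mean=-2.1761  Neff=9.7176  idx=[1, 2, 3, 4, 5, 6, 7, 8, 9, 10, 10]

resampled_idx = [1, 2, 3, 4, 5, 6, 7, 8, 9, 10, 10]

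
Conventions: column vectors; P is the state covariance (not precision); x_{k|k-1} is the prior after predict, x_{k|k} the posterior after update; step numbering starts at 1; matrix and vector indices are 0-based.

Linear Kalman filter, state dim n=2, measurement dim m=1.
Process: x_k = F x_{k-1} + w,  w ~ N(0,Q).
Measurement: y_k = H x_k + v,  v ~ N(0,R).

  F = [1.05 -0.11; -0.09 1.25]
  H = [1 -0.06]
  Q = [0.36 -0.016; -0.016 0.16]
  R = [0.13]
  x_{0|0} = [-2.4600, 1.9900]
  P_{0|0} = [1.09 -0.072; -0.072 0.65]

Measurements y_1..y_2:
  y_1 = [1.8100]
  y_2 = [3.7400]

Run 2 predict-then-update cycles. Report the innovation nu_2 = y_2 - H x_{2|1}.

step 1: x^-=[-2.8019, 2.7089]  P^-=[1.5862 -0.3036; -0.3036 1.2007]  S=[1.7570]  K=[0.9132; -0.2138]  nu=[4.7744]  x^+=[1.5580, 1.6882]  P^+=[0.1211 0.0394; 0.0394 1.1203]
step 2: x^-=[1.4502, 1.9700]  P^-=[0.4979 -0.1294; -0.1294 1.9026]  S=[0.6503]  K=[0.7776; -0.3745]  nu=[2.4080]  x^+=[3.3227, 1.0683]  P^+=[0.1047 0.0600; 0.0600 1.8115]

innov = [2.4080]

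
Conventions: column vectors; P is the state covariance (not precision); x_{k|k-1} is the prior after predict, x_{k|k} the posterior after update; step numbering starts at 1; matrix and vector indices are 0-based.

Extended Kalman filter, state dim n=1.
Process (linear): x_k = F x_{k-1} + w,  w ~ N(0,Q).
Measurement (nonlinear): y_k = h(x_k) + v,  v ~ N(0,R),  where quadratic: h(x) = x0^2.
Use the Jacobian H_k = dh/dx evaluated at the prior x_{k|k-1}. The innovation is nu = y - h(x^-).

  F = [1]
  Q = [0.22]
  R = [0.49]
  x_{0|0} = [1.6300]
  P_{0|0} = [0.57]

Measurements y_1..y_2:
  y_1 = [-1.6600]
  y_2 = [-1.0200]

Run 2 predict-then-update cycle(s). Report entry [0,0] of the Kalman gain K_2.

step 1: x^-=[1.6300]  P^-=[0.7900]  H_jac=[3.2600]  S=[8.8858]  K=[0.2898]  nu=[-4.3169]  x^+=[0.3788]  P^+=[0.0436]
step 2: x^-=[0.3788]  P^-=[0.2636]  H_jac=[0.7576]  S=[0.6413]  K=[0.3114]  nu=[-1.1635]  x^+=[0.0165]  P^+=[0.2014]

K[0,0] = 0.3114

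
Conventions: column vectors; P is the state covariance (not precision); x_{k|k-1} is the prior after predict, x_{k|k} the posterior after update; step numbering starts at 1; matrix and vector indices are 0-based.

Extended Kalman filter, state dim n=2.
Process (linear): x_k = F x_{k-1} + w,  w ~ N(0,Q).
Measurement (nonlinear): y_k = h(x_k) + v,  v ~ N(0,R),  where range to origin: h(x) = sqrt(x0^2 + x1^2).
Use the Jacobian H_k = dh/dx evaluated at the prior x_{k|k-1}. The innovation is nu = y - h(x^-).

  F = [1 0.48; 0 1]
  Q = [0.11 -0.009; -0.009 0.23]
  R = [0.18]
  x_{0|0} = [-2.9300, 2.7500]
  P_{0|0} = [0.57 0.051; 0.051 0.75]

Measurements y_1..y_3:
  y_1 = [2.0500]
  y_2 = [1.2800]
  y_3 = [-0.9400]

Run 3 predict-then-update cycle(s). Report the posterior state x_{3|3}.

x_post = [-1.6916, -0.4710]

step 1: x^-=[-1.6100, 2.7500]  P^-=[0.9018 0.4020; 0.4020 0.9800]  H_jac=[-0.5052 0.8630]  S=[0.7895]  K=[-0.1377; 0.8140]  nu=[-1.1366]  x^+=[-1.4535, 1.8248]  P^+=[0.8868 0.4905; 0.4905 0.4569]
step 2: x^-=[-0.5776, 1.8248]  P^-=[1.5729 0.7008; 0.7008 0.6869]  H_jac=[-0.3018 0.9534]  S=[0.5444]  K=[0.3554; 0.8146]  nu=[-0.6340]  x^+=[-0.8029, 1.3083]  P^+=[1.5042 0.5432; 0.5432 0.3257]
step 3: x^-=[-0.1749, 1.3083]  P^-=[2.2107 0.6906; 0.6906 0.5557]  H_jac=[-0.1325 0.9912]  S=[0.5834]  K=[0.6711; 0.7873]  nu=[-2.2600]  x^+=[-1.6916, -0.4710]  P^+=[1.9480 0.3823; 0.3823 0.1941]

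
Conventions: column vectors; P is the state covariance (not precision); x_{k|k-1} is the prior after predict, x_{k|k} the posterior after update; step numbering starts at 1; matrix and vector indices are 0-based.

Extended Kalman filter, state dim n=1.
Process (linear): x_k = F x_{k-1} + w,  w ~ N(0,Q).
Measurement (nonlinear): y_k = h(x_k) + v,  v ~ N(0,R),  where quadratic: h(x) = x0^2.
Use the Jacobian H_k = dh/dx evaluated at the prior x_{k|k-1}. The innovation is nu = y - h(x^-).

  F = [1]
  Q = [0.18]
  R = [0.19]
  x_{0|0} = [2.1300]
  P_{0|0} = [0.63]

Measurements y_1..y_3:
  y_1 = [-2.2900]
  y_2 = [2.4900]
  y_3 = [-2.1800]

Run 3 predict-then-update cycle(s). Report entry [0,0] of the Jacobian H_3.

H_jac[0,0] = 3.2782

step 1: x^-=[2.1300]  P^-=[0.8100]  H_jac=[4.2600]  S=[14.8896]  K=[0.2317]  nu=[-6.8269]  x^+=[0.5479]  P^+=[0.0103]
step 2: x^-=[0.5479]  P^-=[0.1903]  H_jac=[1.0958]  S=[0.4185]  K=[0.4983]  nu=[2.1898]  x^+=[1.6391]  P^+=[0.0864]
step 3: x^-=[1.6391]  P^-=[0.2664]  H_jac=[3.2782]  S=[3.0530]  K=[0.2861]  nu=[-4.8667]  x^+=[0.2470]  P^+=[0.0166]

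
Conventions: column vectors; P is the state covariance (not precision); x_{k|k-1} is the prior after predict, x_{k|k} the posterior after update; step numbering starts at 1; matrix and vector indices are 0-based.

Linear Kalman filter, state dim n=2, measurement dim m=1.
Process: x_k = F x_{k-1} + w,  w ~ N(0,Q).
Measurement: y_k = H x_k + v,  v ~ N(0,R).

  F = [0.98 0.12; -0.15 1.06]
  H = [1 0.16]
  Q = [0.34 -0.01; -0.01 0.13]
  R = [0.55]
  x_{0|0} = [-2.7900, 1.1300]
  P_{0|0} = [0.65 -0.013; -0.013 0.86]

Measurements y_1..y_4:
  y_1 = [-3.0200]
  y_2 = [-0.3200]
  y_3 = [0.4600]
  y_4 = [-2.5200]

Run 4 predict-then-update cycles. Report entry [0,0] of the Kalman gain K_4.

K[0,0] = 0.5085

step 1: x^-=[-2.5986, 1.6163]  P^-=[0.9736 -0.0094; -0.0094 1.1151]  S=[1.5491]  K=[0.6275; 0.1091]  nu=[-0.6800]  x^+=[-3.0253, 1.5421]  P^+=[0.3636 -0.1155; -0.1155 1.0966]
step 2: x^-=[-2.7797, 2.0884]  P^-=[0.6778 -0.0418; -0.0418 1.4071]  S=[1.2505]  K=[0.5367; 0.1466]  nu=[2.1256]  x^+=[-1.6389, 2.4000]  P^+=[0.3176 -0.1402; -0.1402 1.3802]
step 3: x^-=[-1.3181, 2.7899]  P^-=[0.6319 -0.0243; -0.0243 1.7325]  S=[1.2185]  K=[0.5154; 0.2076]  nu=[1.3318]  x^+=[-0.6317, 3.0663]  P^+=[0.3082 -0.1546; -0.1546 1.6800]
step 4: x^-=[-0.2511, 3.3451]  P^-=[0.6238 0.0005; 0.0005 2.0738]  S=[1.2271]  K=[0.5085; 0.2708]  nu=[-2.8041]  x^+=[-1.6769, 2.5856]  P^+=[0.3066 -0.1684; -0.1684 1.9838]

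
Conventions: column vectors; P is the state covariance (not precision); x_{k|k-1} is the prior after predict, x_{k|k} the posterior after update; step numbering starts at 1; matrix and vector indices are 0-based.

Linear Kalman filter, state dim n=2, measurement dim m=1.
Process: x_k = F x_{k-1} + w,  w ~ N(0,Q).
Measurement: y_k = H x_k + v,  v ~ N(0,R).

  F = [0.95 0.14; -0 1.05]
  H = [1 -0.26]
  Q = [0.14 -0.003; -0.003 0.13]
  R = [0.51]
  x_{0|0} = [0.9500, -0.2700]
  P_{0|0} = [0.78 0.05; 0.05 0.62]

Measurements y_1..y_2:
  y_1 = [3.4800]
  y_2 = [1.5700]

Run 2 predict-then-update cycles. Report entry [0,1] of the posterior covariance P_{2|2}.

step 1: x^-=[0.8647, -0.2835]  P^-=[0.8694 0.1380; 0.1380 0.8136]  S=[1.3626]  K=[0.6117; -0.0539]  nu=[2.5416]  x^+=[2.4194, -0.4206]  P^+=[0.3595 0.1830; 0.1830 0.8096]
step 2: x^-=[2.2395, -0.4416]  P^-=[0.5290 0.2985; 0.2985 1.0226]  S=[0.9529]  K=[0.4737; 0.0343]  nu=[-0.7844]  x^+=[1.8680, -0.4685]  P^+=[0.3152 0.2831; 0.2831 1.0214]

P_post[0,1] = 0.2831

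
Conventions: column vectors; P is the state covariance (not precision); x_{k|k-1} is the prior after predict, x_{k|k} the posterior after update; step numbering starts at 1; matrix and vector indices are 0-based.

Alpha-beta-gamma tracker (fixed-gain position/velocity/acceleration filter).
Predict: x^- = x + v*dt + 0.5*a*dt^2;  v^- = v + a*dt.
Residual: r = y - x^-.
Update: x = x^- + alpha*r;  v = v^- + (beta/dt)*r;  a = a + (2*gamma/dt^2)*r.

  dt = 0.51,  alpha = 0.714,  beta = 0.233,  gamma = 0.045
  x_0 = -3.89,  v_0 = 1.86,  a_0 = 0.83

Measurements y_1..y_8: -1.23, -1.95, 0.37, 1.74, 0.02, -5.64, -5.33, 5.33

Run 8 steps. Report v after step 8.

step 1: x_pred=-2.8335  r=1.6035  x^+=-1.6886  v^+=3.0159  a^+=1.3848
step 2: x_pred=0.0296  r=-1.9796  x^+=-1.3838  v^+=2.8177  a^+=0.6998
step 3: x_pred=0.1442  r=0.2258  x^+=0.3054  v^+=3.2778  a^+=0.7780
step 4: x_pred=2.0783  r=-0.3383  x^+=1.8367  v^+=3.5200  a^+=0.6609
step 5: x_pred=3.7179  r=-3.6979  x^+=1.0776  v^+=2.1676  a^+=-0.6186
step 6: x_pred=2.1027  r=-7.7427  x^+=-3.4256  v^+=-1.6852  a^+=-3.2977
step 7: x_pred=-4.7139  r=-0.6161  x^+=-5.1538  v^+=-3.6485  a^+=-3.5109
step 8: x_pred=-7.4711  r=12.8011  x^+=1.6689  v^+=0.4093  a^+=0.9185

v_post = 0.4093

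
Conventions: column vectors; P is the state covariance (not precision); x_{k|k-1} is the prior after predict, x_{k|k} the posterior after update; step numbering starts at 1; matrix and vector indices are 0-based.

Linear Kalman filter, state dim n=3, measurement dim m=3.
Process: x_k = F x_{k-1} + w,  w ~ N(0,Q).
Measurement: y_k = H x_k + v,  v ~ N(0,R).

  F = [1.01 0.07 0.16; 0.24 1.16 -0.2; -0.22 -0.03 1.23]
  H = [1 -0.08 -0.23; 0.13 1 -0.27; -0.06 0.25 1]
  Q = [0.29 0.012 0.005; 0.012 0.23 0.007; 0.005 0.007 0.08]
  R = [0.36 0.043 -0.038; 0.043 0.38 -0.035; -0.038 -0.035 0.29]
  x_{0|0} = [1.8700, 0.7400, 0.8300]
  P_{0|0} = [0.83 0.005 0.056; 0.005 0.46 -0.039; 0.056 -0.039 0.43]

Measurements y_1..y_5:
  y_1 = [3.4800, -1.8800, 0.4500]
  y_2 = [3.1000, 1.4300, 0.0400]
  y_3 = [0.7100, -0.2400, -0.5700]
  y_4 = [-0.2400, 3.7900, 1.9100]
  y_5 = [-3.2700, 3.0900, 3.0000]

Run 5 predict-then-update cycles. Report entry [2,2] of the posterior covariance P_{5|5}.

P_post[2,2] = 0.1518

step 1: x^-=[2.0733, 1.1412, 0.5873]  P^-=[1.1679 0.2269 -0.0316; 0.2269 0.9295 -0.1968; -0.0316 -0.1968 0.7438]  S=[1.5442 0.4416 -0.2449; 0.4416 1.5509 -0.2069; -0.2449 -0.2069 0.9946]  K=[0.7580 0.0542 0.1527; -0.0436 0.6855 0.1540; 0.0370 -0.1799 0.6719]  nu=[1.6331, -3.1322, -0.2982]  x^+=[3.0959, -1.1231, 1.0108]  P^+=[0.2768 0.0188 0.0255; 0.0188 0.2409 -0.0368; 0.0255 -0.0368 0.2105]
step 2: x^-=[3.2099, -0.7620, 0.5959]  P^-=[0.5890 0.1037 0.0114; 0.1037 0.6035 -0.1167; 0.0114 -0.1167 0.4012]  S=[0.9479 0.2198 -0.1237; 0.2198 1.1119 -0.1071; -0.1237 -0.1071 0.6682]  K=[0.6145 0.0499 0.1247; -0.0358 0.6030 0.1318; 0.0305 -0.1554 0.5365]  nu=[-0.0338, 1.9356, -0.1728]  x^+=[3.2642, 0.3836, 0.2013]  P^+=[0.2247 0.0173 0.0202; 0.0173 0.2117 -0.0334; 0.0202 -0.0334 0.1694]
step 3: x^-=[3.3559, 1.1882, -0.4821]  P^-=[0.5328 0.0897 0.0089; 0.0897 0.5578 -0.0995; 0.0089 -0.0995 0.3391]  S=[0.8922 0.1956 -0.1136; 0.1956 1.0479 -0.0852; -0.1136 -0.0852 0.6124]  K=[0.5909 0.0485 0.1153; -0.0356 0.5864 0.1315; 0.0267 -0.1458 0.4969]  nu=[-2.6618, -1.9946, -0.1836]  x^+=[1.6652, 0.0892, -0.3535]  P^+=[0.2159 0.0166 0.0181; 0.0166 0.2060 -0.0315; 0.0181 -0.0315 0.1572]
step 4: x^-=[1.6316, 0.5738, -0.8039]  P^-=[0.5228 0.0874 0.0060; 0.0874 0.5481 -0.0937; 0.0060 -0.0937 0.3212]  S=[0.8831 0.1913 -0.1129; 0.1913 1.0332 -0.0777; -0.1129 -0.0777 0.5972]  K=[0.5862 0.0487 0.1114; -0.0354 0.5825 0.1329; 0.0243 -0.1419 0.4842]  nu=[-2.0105, 2.7870, 2.6683]  x^+=[0.8857, 2.6230, 0.0436]  P^+=[0.2141 0.0166 0.0170; 0.0166 0.2047 -0.0307; 0.0170 -0.0307 0.1532]
step 5: x^-=[1.0851, 3.2465, -0.2199]  P^-=[0.5205 0.0873 0.0044; 0.0873 0.5458 -0.0917; 0.0044 -0.0917 0.3155]  S=[0.8813 0.1907 -0.1134; 0.1907 1.0294 -0.0750; -0.1134 -0.0750 0.5925]  K=[0.5851 0.0489 0.1097; -0.0353 0.5815 0.1336; 0.0232 -0.1405 0.4800]  nu=[-4.1460, -0.3569, 2.4734]  x^+=[-1.0866, 3.5156, 0.9215]  P^+=[0.2137 0.0166 0.0166; 0.0166 0.2044 -0.0304; 0.0166 -0.0304 0.1518]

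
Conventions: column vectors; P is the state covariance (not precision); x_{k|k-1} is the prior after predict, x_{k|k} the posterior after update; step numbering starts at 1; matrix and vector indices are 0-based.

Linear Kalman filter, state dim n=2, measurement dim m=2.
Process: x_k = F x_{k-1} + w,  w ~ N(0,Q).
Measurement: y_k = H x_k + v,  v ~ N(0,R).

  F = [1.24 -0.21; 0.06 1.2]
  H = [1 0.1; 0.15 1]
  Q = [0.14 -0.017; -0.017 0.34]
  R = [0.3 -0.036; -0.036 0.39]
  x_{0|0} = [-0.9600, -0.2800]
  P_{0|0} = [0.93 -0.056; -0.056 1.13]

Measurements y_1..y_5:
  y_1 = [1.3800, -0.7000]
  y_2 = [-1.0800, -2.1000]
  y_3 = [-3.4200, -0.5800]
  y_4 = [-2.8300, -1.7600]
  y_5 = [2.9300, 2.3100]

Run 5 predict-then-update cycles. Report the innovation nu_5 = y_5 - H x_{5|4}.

innov = [6.0014, 4.4079]

step 1: x^-=[-1.1316, -0.3936]  P^-=[1.6490 -0.3152; -0.3152 1.9625]  S=[1.9056 0.0877; 0.0877 2.2950]  K=[0.8517 -0.0621; -0.1010 0.8384]  nu=[2.5510, -0.1367]  x^+=[1.0494, -0.7658]  P^+=[0.2672 -0.0950; -0.0950 0.3448]
step 2: x^-=[1.4621, -0.8560]  P^-=[0.6156 -0.2241; -0.2241 0.8239]  S=[0.8790 -0.0888; -0.0888 1.1605]  K=[0.6685 -0.0624; -0.0932 0.6738]  nu=[-2.4565, -1.4633]  x^+=[-0.0887, -1.6131]  P^+=[0.2108 -0.0800; -0.0800 0.2782]
step 3: x^-=[0.2287, -1.9410]  P^-=[0.5181 -0.1895; -0.1895 0.7298]  S=[0.7875 -0.0776; -0.0776 1.0746]  K=[0.6281 -0.0586; -0.0842 0.6466]  nu=[-3.4546, 1.3267]  x^+=[-2.0188, -0.7923]  P^+=[0.1980 -0.0752; -0.0752 0.2665]
step 4: x^-=[-2.3369, -1.0719]  P^-=[0.4954 -0.1803; -0.1803 0.7136]  S=[0.7665 -0.0734; -0.0734 1.0607]  K=[0.6173 -0.0573; -0.0808 0.6417]  nu=[-0.3859, -0.3376]  x^+=[-2.5558, -1.2573]  P^+=[0.1946 -0.0738; -0.0738 0.2642]
step 5: x^-=[-2.9052, -1.6622]  P^-=[0.4893 -0.1779; -0.1779 0.7106]  S=[0.7609 -0.0721; -0.0721 1.0582]  K=[0.6144 -0.0569; -0.0797 0.6408]  nu=[6.0014, 4.4079]  x^+=[0.5311, 0.6843]  P^+=[0.1937 -0.0734; -0.0734 0.2638]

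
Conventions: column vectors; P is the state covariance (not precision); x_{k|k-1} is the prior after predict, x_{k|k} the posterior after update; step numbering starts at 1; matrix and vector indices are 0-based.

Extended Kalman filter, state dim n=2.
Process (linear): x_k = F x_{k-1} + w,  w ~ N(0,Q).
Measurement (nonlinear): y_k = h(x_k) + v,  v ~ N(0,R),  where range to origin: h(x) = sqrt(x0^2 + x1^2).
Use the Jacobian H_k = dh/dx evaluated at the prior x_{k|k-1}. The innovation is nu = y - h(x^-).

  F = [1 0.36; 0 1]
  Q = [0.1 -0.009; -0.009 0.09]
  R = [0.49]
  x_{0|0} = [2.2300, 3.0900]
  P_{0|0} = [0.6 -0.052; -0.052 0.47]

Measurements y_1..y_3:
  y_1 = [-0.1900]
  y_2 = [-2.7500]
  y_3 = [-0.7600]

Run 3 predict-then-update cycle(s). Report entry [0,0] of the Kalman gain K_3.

step 1: x^-=[3.3424, 3.0900]  P^-=[0.7235 0.1082; 0.1082 0.5600]  H_jac=[0.7343 0.6788]  S=[1.2460]  K=[0.4853; 0.3689]  nu=[-4.7419]  x^+=[1.0412, 1.3409]  P^+=[0.4300 -0.1148; -0.1148 0.3905]
step 2: x^-=[1.5239, 1.3409]  P^-=[0.4979 0.0167; 0.0167 0.4805]  H_jac=[0.7507 0.6606]  S=[0.9969]  K=[0.3861; 0.3310]  nu=[-4.7799]  x^+=[-0.3214, -0.2411]  P^+=[0.3494 -0.1107; -0.1107 0.3713]
step 3: x^-=[-0.4082, -0.2411]  P^-=[0.4178 0.0140; 0.0140 0.4613]  H_jac=[-0.8610 -0.5086]  S=[0.9313]  K=[-0.3939; -0.2648]  nu=[-1.2341]  x^+=[0.0779, 0.0857]  P^+=[0.2733 -0.0832; -0.0832 0.3959]

K[0,0] = -0.3939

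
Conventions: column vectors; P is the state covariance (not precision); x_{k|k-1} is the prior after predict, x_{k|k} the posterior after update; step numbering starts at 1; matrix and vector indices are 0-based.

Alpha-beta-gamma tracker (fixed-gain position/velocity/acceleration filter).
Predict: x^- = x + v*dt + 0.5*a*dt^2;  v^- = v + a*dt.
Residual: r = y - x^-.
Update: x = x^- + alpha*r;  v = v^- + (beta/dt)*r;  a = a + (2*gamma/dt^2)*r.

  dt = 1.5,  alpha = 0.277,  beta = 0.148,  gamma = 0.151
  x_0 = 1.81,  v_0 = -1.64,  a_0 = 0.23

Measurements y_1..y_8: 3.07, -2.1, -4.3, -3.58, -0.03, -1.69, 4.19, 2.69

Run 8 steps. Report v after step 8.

step 1: x_pred=-0.3912  r=3.4612  x^+=0.5675  v^+=-0.9535  a^+=0.6946
step 2: x_pred=-0.0813  r=-2.0187  x^+=-0.6405  v^+=-0.1108  a^+=0.4236
step 3: x_pred=-0.3301  r=-3.9699  x^+=-1.4298  v^+=0.1329  a^+=-0.1092
step 4: x_pred=-1.3532  r=-2.2268  x^+=-1.9701  v^+=-0.2506  a^+=-0.4081
step 5: x_pred=-2.8051  r=2.7751  x^+=-2.0364  v^+=-0.5889  a^+=-0.0356
step 6: x_pred=-2.9599  r=1.2699  x^+=-2.6081  v^+=-0.5171  a^+=0.1348
step 7: x_pred=-3.2321  r=7.4221  x^+=-1.1762  v^+=0.4174  a^+=1.1310
step 8: x_pred=0.7224  r=1.9676  x^+=1.2674  v^+=2.3081  a^+=1.3951

v_post = 2.3081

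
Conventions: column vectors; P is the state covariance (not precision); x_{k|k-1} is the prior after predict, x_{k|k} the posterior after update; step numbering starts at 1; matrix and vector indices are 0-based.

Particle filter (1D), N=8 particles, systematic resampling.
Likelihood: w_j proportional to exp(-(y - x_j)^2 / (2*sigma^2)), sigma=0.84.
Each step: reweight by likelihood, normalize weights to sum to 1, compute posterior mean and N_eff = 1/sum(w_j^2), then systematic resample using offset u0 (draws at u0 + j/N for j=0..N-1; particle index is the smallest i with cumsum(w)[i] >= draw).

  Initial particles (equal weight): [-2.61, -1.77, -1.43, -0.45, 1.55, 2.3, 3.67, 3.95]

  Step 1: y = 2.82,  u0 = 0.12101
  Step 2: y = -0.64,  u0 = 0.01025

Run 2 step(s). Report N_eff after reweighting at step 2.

N_eff = 1.4134

step 1: w=[0.0000, 0.0000, 0.0000, 0.0002, 0.1484, 0.3842, 0.2789, 0.1883]  mean=2.8808  Neff=3.5353  idx=[4, 5, 5, 5, 6, 6, 7, 7]
step 2: w=[0.8358, 0.0547, 0.0547, 0.0547, 0.0000, 0.0000, 0.0000, 0.0000]  mean=1.6733  Neff=1.4134  idx=[0, 0, 0, 0, 0, 0, 0, 1]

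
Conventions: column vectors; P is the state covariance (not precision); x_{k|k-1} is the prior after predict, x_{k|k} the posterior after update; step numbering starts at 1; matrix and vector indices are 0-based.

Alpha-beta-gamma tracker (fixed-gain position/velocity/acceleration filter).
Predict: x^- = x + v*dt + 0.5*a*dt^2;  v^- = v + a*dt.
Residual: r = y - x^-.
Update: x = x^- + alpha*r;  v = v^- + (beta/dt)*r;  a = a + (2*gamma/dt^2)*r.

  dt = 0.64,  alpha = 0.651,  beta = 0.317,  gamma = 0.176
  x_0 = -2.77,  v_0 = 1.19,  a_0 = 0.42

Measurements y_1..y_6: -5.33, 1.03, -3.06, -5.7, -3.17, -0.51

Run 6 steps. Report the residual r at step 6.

step 1: x_pred=-1.9224  r=-3.4076  x^+=-4.1407  v^+=-0.2290  a^+=-2.5084
step 2: x_pred=-4.8010  r=5.8310  x^+=-1.0050  v^+=1.0538  a^+=2.5026
step 3: x_pred=0.1819  r=-3.2419  x^+=-1.9286  v^+=1.0497  a^+=-0.2834
step 4: x_pred=-1.3148  r=-4.3852  x^+=-4.1696  v^+=-1.3037  a^+=-4.0519
step 5: x_pred=-5.8338  r=2.6638  x^+=-4.0997  v^+=-2.5775  a^+=-1.7627
step 6: x_pred=-6.1103  r=5.6003  x^+=-2.4645  v^+=-0.9318  a^+=3.0500

resid = 5.6003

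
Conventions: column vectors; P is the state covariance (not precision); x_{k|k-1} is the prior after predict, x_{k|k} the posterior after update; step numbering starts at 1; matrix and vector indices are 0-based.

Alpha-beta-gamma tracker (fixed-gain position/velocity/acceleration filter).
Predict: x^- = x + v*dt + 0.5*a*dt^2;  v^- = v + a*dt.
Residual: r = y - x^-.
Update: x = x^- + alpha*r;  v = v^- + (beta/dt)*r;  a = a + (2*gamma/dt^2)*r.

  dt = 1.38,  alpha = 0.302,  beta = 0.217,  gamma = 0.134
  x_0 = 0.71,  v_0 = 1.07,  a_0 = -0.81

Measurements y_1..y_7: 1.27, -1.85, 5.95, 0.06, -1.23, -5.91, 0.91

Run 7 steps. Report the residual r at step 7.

step 1: x_pred=1.4153  r=-0.1453  x^+=1.3714  v^+=-0.0707  a^+=-0.8305
step 2: x_pred=0.4832  r=-2.3332  x^+=-0.2214  v^+=-1.5836  a^+=-1.1588
step 3: x_pred=-3.5101  r=9.4601  x^+=-0.6532  v^+=-1.6951  a^+=0.1725
step 4: x_pred=-2.8282  r=2.8882  x^+=-1.9560  v^+=-1.0029  a^+=0.5789
step 5: x_pred=-2.7887  r=1.5587  x^+=-2.3180  v^+=0.0411  a^+=0.7983
step 6: x_pred=-1.5010  r=-4.4090  x^+=-2.8325  v^+=0.4495  a^+=0.1778
step 7: x_pred=-2.0429  r=2.9529  x^+=-1.1511  v^+=1.1593  a^+=0.5934

resid = 2.9529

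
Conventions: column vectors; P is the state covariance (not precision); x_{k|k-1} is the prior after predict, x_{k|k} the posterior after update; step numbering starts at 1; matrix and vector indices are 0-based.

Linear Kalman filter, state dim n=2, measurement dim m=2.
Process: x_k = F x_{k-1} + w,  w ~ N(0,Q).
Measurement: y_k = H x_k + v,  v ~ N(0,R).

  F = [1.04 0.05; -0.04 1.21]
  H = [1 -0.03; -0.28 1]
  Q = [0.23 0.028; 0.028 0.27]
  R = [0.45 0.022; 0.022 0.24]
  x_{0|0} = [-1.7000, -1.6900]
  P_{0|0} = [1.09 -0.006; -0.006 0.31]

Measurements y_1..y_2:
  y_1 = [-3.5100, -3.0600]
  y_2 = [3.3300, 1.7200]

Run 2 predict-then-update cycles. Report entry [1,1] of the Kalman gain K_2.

step 1: x^-=[-1.8525, -1.9769]  P^-=[1.4091 -0.0061; -0.0061 0.7262]  S=[1.8601 -0.4005; -0.4005 1.0801]  K=[0.7366 -0.0978; 0.1414 0.7264]  nu=[-1.7168, -1.6018]  x^+=[-2.9603, -3.3831]  P^+=[0.3319 0.0856; 0.0856 0.2014]
step 2: x^-=[-3.2479, -3.9752]  P^-=[0.5984 0.1340; 0.1340 0.5571]  S=[1.0408 -0.0271; -0.0271 0.7690]  K=[0.5704 -0.0235; 0.1304 0.6803]  nu=[6.4586, 4.7858]  x^+=[0.3238, 0.1229]  P^+=[0.2586 0.0793; 0.0793 0.1883]

K[1,1] = 0.6803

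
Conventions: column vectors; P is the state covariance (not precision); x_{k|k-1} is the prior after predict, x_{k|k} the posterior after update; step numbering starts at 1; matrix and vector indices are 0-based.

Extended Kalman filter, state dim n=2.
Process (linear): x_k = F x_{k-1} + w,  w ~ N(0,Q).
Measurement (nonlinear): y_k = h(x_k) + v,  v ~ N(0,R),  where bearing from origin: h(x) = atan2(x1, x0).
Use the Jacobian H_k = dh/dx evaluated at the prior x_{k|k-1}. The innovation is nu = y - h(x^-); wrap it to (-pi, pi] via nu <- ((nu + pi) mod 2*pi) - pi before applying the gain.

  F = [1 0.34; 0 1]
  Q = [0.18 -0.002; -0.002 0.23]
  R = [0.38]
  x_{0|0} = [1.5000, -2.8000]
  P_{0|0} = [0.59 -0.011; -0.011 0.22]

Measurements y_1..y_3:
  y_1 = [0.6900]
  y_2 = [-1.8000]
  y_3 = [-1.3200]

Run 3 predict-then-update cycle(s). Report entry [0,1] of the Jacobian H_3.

H_jac[0,1] = -0.0553

step 1: x^-=[0.5480, -2.8000]  P^-=[0.7880 0.0618; 0.0618 0.4500]  H_jac=[0.3440 0.0673]  S=[0.4781]  K=[0.5756; 0.1078]  nu=[2.0675]  x^+=[1.7380, -2.5771]  P^+=[0.6296 0.0321; 0.0321 0.4444]
step 2: x^-=[0.8618, -2.5771]  P^-=[0.8828 0.1812; 0.1812 0.6744]  H_jac=[0.3490 0.1167]  S=[0.5115]  K=[0.6437; 0.2776]  nu=[-0.5519]  x^+=[0.5065, -2.7303]  P^+=[0.6708 0.0899; 0.0899 0.6350]
step 3: x^-=[-0.4218, -2.7303]  P^-=[0.9854 0.3038; 0.3038 0.8650]  H_jac=[0.3577 -0.0553]  S=[0.4967]  K=[0.6758; 0.1225]  nu=[0.4041]  x^+=[-0.1487, -2.6808]  P^+=[0.7585 0.2626; 0.2626 0.8576]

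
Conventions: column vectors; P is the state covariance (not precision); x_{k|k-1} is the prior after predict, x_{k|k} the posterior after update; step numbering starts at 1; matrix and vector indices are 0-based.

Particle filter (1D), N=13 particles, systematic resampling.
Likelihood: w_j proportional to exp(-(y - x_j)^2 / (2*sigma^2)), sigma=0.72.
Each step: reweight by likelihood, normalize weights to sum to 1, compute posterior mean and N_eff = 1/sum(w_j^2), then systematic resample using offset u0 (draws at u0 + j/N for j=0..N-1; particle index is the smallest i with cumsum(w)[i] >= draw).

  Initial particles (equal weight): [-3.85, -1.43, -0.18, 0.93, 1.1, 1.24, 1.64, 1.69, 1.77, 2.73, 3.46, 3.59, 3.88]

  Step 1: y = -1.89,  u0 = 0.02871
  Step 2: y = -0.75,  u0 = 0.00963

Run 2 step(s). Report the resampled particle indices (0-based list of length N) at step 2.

resampled_idx = [0, 1, 2, 3, 4, 5, 6, 7, 8, 9, 10, 11, 12]

step 1: w=[0.0273, 0.9057, 0.0662, 0.0005, 0.0002, 0.0001, 0.0000, 0.0000, 0.0000, 0.0000, 0.0000, 0.0000, 0.0000]  mean=-1.4114  Neff=1.2116  idx=[1, 1, 1, 1, 1, 1, 1, 1, 1, 1, 1, 1, 2]
step 2: w=[0.0761, 0.0761, 0.0761, 0.0761, 0.0761, 0.0761, 0.0761, 0.0761, 0.0761, 0.0761, 0.0761, 0.0761, 0.0869]  mean=-1.3214  Neff=12.9819  idx=[0, 1, 2, 3, 4, 5, 6, 7, 8, 9, 10, 11, 12]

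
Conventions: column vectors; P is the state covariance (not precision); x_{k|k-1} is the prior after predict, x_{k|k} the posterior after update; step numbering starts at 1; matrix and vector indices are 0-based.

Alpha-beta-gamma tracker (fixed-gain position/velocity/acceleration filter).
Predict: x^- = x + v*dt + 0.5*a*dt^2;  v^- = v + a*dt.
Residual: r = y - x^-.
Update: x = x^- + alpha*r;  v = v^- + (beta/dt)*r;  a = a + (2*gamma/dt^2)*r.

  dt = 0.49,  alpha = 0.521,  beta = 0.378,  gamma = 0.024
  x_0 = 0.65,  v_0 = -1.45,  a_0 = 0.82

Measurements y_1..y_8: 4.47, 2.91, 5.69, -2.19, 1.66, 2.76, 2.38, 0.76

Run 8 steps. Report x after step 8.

x_post = 1.4772

step 1: x_pred=0.0379  r=4.4321  x^+=2.3470  v^+=2.3708  a^+=1.7060
step 2: x_pred=3.7136  r=-0.8036  x^+=3.2949  v^+=2.5869  a^+=1.5454
step 3: x_pred=4.7480  r=0.9420  x^+=5.2388  v^+=4.0708  a^+=1.7337
step 4: x_pred=7.4416  r=-9.6316  x^+=2.4235  v^+=-2.5098  a^+=-0.1918
step 5: x_pred=1.1707  r=0.4893  x^+=1.4256  v^+=-2.2263  a^+=-0.0940
step 6: x_pred=0.3235  r=2.4365  x^+=1.5929  v^+=-0.3928  a^+=0.3931
step 7: x_pred=1.4476  r=0.9324  x^+=1.9334  v^+=0.5191  a^+=0.5795
step 8: x_pred=2.2573  r=-1.4973  x^+=1.4772  v^+=-0.3520  a^+=0.2802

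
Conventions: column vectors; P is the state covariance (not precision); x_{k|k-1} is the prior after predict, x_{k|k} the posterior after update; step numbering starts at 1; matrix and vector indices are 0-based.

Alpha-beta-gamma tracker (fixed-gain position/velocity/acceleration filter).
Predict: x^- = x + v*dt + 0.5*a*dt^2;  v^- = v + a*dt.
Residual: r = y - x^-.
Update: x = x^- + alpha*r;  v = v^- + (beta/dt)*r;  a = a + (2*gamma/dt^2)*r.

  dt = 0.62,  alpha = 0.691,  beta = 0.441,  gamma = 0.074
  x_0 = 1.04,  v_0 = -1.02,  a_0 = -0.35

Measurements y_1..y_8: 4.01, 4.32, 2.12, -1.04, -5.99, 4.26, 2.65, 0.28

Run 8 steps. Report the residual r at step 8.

resid = -4.2671

step 1: x_pred=0.3403  r=3.6697  x^+=2.8761  v^+=1.3732  a^+=1.0629
step 2: x_pred=3.9317  r=0.3883  x^+=4.2000  v^+=2.3084  a^+=1.2124
step 3: x_pred=5.8642  r=-3.7442  x^+=3.2770  v^+=0.3968  a^+=-0.2292
step 4: x_pred=3.4789  r=-4.5189  x^+=0.3563  v^+=-2.9596  a^+=-1.9691
step 5: x_pred=-1.8571  r=-4.1329  x^+=-4.7129  v^+=-7.1201  a^+=-3.5603
step 6: x_pred=-9.8117  r=14.0717  x^+=-0.0882  v^+=0.6815  a^+=1.8575
step 7: x_pred=0.6914  r=1.9586  x^+=2.0448  v^+=3.2263  a^+=2.6116
step 8: x_pred=4.5471  r=-4.2671  x^+=1.5985  v^+=1.8104  a^+=0.9687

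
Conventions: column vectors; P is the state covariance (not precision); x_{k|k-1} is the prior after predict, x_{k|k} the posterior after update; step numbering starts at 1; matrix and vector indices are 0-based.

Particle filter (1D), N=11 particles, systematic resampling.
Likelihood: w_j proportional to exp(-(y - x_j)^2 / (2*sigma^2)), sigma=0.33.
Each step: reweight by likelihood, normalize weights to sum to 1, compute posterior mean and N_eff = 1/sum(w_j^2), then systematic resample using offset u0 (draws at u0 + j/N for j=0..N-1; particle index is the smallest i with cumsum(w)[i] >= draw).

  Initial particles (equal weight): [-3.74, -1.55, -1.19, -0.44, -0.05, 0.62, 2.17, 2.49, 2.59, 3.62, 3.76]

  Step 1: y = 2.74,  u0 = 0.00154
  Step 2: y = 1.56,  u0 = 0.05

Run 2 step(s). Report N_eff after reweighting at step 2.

N_eff = 3.3650

step 1: w=[0.0000, 0.0000, 0.0000, 0.0000, 0.0000, 0.0000, 0.1175, 0.3921, 0.4711, 0.0149, 0.0044]  mean=2.5220  Neff=2.5661  idx=[6, 6, 7, 7, 7, 7, 8, 8, 8, 8, 8]
step 2: w=[0.3805, 0.3805, 0.0396, 0.0396, 0.0396, 0.0396, 0.0161, 0.0161, 0.0161, 0.0161, 0.0161]  mean=2.2545  Neff=3.3650  idx=[0, 0, 0, 0, 1, 1, 1, 1, 2, 4, 8]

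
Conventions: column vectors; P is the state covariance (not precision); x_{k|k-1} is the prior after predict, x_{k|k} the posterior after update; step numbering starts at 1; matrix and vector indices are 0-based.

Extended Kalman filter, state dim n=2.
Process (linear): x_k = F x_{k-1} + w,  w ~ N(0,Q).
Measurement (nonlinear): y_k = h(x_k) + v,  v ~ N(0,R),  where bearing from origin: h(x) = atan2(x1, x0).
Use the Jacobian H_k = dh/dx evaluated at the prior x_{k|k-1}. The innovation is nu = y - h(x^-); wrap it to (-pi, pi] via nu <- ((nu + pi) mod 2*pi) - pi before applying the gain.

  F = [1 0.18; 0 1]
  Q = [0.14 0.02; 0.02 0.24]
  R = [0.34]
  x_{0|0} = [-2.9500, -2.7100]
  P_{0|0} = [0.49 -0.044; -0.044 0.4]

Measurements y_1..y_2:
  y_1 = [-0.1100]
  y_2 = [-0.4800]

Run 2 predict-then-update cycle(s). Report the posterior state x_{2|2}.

step 1: x^-=[-3.4378, -2.7100]  P^-=[0.6271 0.0480; 0.0480 0.6400]  H_jac=[0.1414 -0.1794]  S=[0.3707]  K=[0.2160; -0.2914]  nu=[2.3640]  x^+=[-2.9271, -3.3989]  P^+=[0.6098 0.0713; 0.0713 0.6085]
step 2: x^-=[-3.5389, -3.3989]  P^-=[0.7952 0.2009; 0.2009 0.8485]  H_jac=[0.1412 -0.1470]  S=[0.3658]  K=[0.2262; -0.2634]  nu=[1.8964]  x^+=[-3.1101, -3.8984]  P^+=[0.7765 0.2227; 0.2227 0.8231]

x_post = [-3.1101, -3.8984]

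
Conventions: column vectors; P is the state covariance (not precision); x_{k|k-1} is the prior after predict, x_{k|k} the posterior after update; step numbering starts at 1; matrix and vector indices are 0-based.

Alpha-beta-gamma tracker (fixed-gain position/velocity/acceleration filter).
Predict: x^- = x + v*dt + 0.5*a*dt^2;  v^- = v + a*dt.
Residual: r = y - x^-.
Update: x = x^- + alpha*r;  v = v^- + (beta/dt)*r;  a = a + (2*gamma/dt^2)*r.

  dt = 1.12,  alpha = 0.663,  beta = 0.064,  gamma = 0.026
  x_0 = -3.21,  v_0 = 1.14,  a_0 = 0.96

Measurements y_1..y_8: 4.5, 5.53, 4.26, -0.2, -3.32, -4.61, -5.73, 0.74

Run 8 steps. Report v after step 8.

v_post = 1.6858

step 1: x_pred=-1.3311  r=5.8311  x^+=2.5349  v^+=2.5484  a^+=1.2017
step 2: x_pred=6.1429  r=-0.6129  x^+=5.7365  v^+=3.8593  a^+=1.1763
step 3: x_pred=10.7968  r=-6.5368  x^+=6.4629  v^+=4.8033  a^+=0.9053
step 4: x_pred=12.4104  r=-12.6104  x^+=4.0497  v^+=5.0967  a^+=0.3826
step 5: x_pred=9.9979  r=-13.3179  x^+=1.1681  v^+=4.7641  a^+=-0.1695
step 6: x_pred=6.3977  r=-11.0077  x^+=-0.9004  v^+=3.9453  a^+=-0.6258
step 7: x_pred=3.1258  r=-8.8558  x^+=-2.7456  v^+=2.7383  a^+=-0.9929
step 8: x_pred=-0.3014  r=1.0414  x^+=0.3890  v^+=1.6858  a^+=-0.9497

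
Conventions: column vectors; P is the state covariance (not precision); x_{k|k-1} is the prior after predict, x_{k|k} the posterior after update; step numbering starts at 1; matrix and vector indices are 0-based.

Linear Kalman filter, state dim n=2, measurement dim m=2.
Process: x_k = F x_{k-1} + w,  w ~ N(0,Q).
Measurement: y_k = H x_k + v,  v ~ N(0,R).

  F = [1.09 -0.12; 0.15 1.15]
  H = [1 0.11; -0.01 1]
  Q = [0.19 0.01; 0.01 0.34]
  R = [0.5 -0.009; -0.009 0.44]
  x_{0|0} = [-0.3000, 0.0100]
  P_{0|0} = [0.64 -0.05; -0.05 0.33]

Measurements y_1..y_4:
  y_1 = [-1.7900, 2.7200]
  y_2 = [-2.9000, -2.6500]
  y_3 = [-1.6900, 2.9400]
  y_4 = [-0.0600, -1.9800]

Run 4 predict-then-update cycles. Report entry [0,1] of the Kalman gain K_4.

step 1: x^-=[-0.3282, -0.0335]  P^-=[0.9682 0.0073; 0.0073 0.7736]  S=[1.4792 0.0737; 0.0737 1.2135]  K=[0.6572 -0.0419; 0.0308 0.6355]  nu=[-1.4581, 2.7502]  x^+=[-1.4016, 1.6694]  P^+=[0.3313 -0.0210; -0.0210 0.2791]
step 2: x^-=[-1.7281, 1.7096]  P^-=[0.5931 -0.0003; -0.0003 0.7094]  S=[1.1016 0.0628; 0.0628 1.1494]  K=[0.5404 -0.0350; 0.0355 0.6152]  nu=[-1.3600, -4.3769]  x^+=[-2.3100, -1.0314]  P^+=[0.2724 -0.0175; -0.0175 0.2702]
step 3: x^-=[-2.3941, -1.5326]  P^-=[0.5221 -0.0044; -0.0044 0.6974]  S=[1.0296 0.0581; 0.0581 1.1376]  K=[0.5086 -0.0344; 0.0357 0.6113]  nu=[0.8727, 4.4486]  x^+=[-2.1034, 1.2181]  P^+=[0.2565 -0.0172; -0.0172 0.2685]
step 4: x^-=[-2.4389, 1.0853]  P^-=[0.5031 -0.0063; -0.0063 0.6949]  S=[1.0101 0.0561; 0.0561 1.1351]  K=[0.4993 -0.0347; 0.0355 0.6105]  nu=[2.2595, -3.0897]  x^+=[-1.2036, -0.7208]  P^+=[0.2519 -0.0172; -0.0172 0.2681]

K[0,1] = -0.0347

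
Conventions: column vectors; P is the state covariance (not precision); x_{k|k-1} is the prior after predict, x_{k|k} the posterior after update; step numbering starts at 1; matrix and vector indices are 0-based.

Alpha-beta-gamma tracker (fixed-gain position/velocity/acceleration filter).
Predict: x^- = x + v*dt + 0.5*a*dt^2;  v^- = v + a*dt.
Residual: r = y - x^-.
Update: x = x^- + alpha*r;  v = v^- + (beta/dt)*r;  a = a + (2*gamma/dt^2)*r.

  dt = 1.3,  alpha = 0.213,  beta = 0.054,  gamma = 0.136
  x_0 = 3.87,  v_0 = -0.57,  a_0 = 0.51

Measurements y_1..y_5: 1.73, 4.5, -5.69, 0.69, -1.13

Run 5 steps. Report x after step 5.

x_post = -1.1803

step 1: x_pred=3.5600  r=-1.8300  x^+=3.1702  v^+=0.0170  a^+=0.2155
step 2: x_pred=3.3743  r=1.1257  x^+=3.6141  v^+=0.3439  a^+=0.3966
step 3: x_pred=4.3963  r=-10.0863  x^+=2.2479  v^+=0.4405  a^+=-1.2267
step 4: x_pred=1.7840  r=-1.0940  x^+=1.5510  v^+=-1.1996  a^+=-1.4028
step 5: x_pred=-1.1939  r=0.0639  x^+=-1.1803  v^+=-3.0206  a^+=-1.3925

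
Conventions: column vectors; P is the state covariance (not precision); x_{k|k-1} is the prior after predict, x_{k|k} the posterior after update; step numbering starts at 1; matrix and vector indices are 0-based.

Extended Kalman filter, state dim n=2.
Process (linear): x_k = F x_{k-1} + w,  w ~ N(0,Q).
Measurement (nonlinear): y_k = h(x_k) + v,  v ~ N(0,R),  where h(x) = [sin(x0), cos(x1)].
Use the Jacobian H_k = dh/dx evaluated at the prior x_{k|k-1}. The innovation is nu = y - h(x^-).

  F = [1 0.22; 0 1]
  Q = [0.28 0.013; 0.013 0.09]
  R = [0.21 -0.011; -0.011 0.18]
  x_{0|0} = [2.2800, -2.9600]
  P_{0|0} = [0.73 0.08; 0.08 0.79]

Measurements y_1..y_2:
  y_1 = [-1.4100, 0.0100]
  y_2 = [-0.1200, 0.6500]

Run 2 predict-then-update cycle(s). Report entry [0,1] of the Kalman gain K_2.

K[0,1] = 0.1741

step 1: x^-=[1.6288, -2.9600]  P^-=[1.0834 0.2668; 0.2668 0.8800]  H_jac=[-0.0580 0.0000; 0.0000 0.1806]  S=[0.2136 -0.0138; -0.0138 0.2087]  K=[-0.2803 0.2123; -0.0233 0.7600]  nu=[-2.4083, 0.9936]  x^+=[2.5148, -2.1488]  P^+=[1.0556 0.2287; 0.2287 0.7589]
step 2: x^-=[2.0421, -2.1488]  P^-=[1.4730 0.4087; 0.4087 0.8489]  H_jac=[-0.4540 0.0000; 0.0000 0.8376]  S=[0.5136 -0.1664; -0.1664 0.7755]  K=[-1.2456 0.1741; -0.0690 0.9020]  nu=[-1.0110, 1.1963]  x^+=[3.5097, -0.9999]  P^+=[0.5804 0.0538; 0.0538 0.1947]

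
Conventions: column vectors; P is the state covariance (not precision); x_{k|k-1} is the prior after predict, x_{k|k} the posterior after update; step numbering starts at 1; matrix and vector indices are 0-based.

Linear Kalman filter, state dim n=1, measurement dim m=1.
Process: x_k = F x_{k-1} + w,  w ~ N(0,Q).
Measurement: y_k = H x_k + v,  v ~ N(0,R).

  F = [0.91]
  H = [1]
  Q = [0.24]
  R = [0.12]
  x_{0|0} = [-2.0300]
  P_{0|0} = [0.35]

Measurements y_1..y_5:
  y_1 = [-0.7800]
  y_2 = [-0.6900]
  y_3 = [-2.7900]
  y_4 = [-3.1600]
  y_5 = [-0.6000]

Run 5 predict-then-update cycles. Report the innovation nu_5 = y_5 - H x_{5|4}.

step 1: x^-=[-1.8473]  P^-=[0.5298]  S=[0.6498]  K=[0.8153]  nu=[1.0673]  x^+=[-0.9771]  P^+=[0.0978]
step 2: x^-=[-0.8892]  P^-=[0.3210]  S=[0.4410]  K=[0.7279]  nu=[0.1992]  x^+=[-0.7442]  P^+=[0.0873]
step 3: x^-=[-0.6772]  P^-=[0.3123]  S=[0.4323]  K=[0.7224]  nu=[-2.1128]  x^+=[-2.2036]  P^+=[0.0867]
step 4: x^-=[-2.0052]  P^-=[0.3118]  S=[0.4318]  K=[0.7221]  nu=[-1.1548]  x^+=[-2.8391]  P^+=[0.0867]
step 5: x^-=[-2.5836]  P^-=[0.3118]  S=[0.4318]  K=[0.7221]  nu=[1.9836]  x^+=[-1.1513]  P^+=[0.0866]

innov = [1.9836]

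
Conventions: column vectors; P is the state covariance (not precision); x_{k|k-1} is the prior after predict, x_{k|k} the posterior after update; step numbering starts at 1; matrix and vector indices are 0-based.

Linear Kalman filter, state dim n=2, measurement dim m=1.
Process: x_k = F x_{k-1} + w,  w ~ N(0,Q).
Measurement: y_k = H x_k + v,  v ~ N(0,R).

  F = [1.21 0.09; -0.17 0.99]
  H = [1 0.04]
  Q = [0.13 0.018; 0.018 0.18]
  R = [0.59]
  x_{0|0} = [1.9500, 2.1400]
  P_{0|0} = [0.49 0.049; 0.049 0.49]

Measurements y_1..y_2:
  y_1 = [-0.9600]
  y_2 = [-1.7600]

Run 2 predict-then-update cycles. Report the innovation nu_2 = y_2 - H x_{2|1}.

step 1: x^-=[2.5521, 1.7871]  P^-=[0.8621 0.0188; 0.0188 0.6579]  S=[1.4546]  K=[0.5932; 0.0310]  nu=[-3.5836]  x^+=[0.4265, 1.6759]  P^+=[0.3503 -0.0080; -0.0080 0.6565]
step 2: x^-=[0.6669, 1.5867]  P^-=[0.6464 -0.0050; -0.0050 0.8363]  S=[1.2374]  K=[0.5223; 0.0230]  nu=[-2.4904]  x^+=[-0.6337, 1.5293]  P^+=[0.3089 -0.0198; -0.0198 0.8356]

innov = [-2.4904]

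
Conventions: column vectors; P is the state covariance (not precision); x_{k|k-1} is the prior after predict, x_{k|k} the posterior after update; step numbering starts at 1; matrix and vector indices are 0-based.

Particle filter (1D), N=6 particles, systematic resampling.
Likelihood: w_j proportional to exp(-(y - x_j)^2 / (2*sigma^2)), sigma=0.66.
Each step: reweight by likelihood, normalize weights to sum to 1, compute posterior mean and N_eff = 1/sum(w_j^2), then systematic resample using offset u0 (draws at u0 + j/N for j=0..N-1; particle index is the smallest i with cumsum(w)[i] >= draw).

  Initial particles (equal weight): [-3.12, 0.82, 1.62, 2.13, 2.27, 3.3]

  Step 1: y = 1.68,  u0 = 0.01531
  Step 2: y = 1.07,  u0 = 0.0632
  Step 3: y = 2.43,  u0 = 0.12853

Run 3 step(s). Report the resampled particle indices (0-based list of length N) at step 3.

resampled_idx = [2, 3, 4, 5, 5, 5]

step 1: w=[0.0000, 0.1457, 0.3392, 0.2699, 0.2284, 0.0167]  mean=1.8177  Neff=3.8227  idx=[1, 2, 2, 3, 3, 4]
step 2: w=[0.3016, 0.2290, 0.2290, 0.0892, 0.0892, 0.0620]  mean=1.5101  Neff=4.6388  idx=[0, 0, 1, 2, 2, 4]
step 3: w=[0.0211, 0.0211, 0.1949, 0.1949, 0.1949, 0.3732]  mean=1.7765  Neff=3.9359  idx=[2, 3, 4, 5, 5, 5]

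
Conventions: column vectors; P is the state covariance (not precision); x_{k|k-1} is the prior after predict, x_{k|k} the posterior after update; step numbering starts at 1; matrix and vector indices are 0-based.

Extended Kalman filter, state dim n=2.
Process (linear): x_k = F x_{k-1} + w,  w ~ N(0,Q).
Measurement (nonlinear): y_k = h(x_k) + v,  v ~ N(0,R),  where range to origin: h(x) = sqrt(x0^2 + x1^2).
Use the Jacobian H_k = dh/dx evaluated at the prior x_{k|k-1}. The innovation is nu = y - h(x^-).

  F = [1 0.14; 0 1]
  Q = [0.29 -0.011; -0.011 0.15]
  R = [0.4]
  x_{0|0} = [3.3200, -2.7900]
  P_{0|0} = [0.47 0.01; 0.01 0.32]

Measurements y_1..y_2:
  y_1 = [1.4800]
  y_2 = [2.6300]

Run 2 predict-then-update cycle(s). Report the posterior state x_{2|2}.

x_post = [1.3425, -2.1225]

step 1: x^-=[2.9294, -2.7900]  P^-=[0.7691 0.0438; 0.0438 0.4700]  H_jac=[0.7241 -0.6897]  S=[0.9831]  K=[0.5358; -0.2975]  nu=[-2.5654]  x^+=[1.5549, -2.0269]  P^+=[0.4869 0.2005; 0.2005 0.3830]
step 2: x^-=[1.2712, -2.0269]  P^-=[0.8405 0.2431; 0.2431 0.5330]  H_jac=[0.5313 -0.8472]  S=[0.8010]  K=[0.3004; -0.4025]  nu=[0.2375]  x^+=[1.3425, -2.1225]  P^+=[0.7682 0.3400; 0.3400 0.4032]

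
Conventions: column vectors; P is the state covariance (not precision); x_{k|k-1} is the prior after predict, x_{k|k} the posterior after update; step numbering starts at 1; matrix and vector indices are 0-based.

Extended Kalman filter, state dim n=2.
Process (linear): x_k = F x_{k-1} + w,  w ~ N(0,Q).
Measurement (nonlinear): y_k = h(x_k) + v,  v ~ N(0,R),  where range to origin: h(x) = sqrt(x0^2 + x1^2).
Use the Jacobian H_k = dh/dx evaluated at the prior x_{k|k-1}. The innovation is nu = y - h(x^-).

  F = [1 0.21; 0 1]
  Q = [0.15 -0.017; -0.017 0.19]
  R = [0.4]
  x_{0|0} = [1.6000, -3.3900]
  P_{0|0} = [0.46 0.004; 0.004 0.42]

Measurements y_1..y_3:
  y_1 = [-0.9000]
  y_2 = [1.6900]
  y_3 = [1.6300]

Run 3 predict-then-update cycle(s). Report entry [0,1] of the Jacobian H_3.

H_jac[0,1] = -0.9807

step 1: x^-=[0.8881, -3.3900]  P^-=[0.6302 0.0752; 0.0752 0.6100]  H_jac=[0.2534 -0.9674]  S=[0.9744]  K=[0.0892; -0.5860]  nu=[-4.4044]  x^+=[0.4950, -0.8090]  P^+=[0.6224 0.1262; 0.1262 0.2754]
step 2: x^-=[0.3251, -0.8090]  P^-=[0.8376 0.1670; 0.1670 0.4654]  H_jac=[0.3729 -0.9279]  S=[0.8016]  K=[0.1964; -0.4610]  nu=[0.8181]  x^+=[0.4858, -1.1861]  P^+=[0.8067 0.2396; 0.2396 0.2950]
step 3: x^-=[0.2367, -1.1861]  P^-=[1.0703 0.2845; 0.2845 0.4850]  H_jac=[0.1957 -0.9807]  S=[0.7982]  K=[-0.0871; -0.5261]  nu=[0.4205]  x^+=[0.2001, -1.4073]  P^+=[1.0642 0.2479; 0.2479 0.2641]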